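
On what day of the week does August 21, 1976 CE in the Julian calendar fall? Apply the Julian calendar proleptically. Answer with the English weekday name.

Friday

This is JDN 2443025 (3 September 1976 Gregorian).
Since JDN mod 7 = 4 (0 = Monday), the day is Friday.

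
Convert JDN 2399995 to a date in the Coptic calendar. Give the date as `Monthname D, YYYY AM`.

Hathor 3, 1575 AM

JDN 2399995 is 11 November 1858 in the Gregorian calendar.
In the Coptic calendar that day is Hathor 3, 1575 AM.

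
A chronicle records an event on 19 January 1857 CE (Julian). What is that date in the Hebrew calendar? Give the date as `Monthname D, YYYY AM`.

Julian Day Number of the source date = 2399346.
Converting JDN 2399346 to the Hebrew calendar gives 6 Shevat 5617 AM.

Shevat 6, 5617 AM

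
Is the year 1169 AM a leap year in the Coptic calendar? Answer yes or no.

1169 mod 4 = 1; in the Coptic calendar a year is leap when year mod 4 = 3, so it is a common year.

no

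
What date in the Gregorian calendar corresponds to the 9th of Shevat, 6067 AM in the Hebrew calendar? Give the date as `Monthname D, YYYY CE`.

January 13, 2307 CE

Julian Day Number of the source date = 2563686.
Converting JDN 2563686 to the Gregorian calendar gives 13 January 2307 CE.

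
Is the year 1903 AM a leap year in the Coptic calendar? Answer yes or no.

1903 mod 4 = 3; in the Coptic calendar a year is leap when year mod 4 = 3, so it is a leap year.

yes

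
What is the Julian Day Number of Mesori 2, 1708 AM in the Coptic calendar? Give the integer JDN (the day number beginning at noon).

Equivalently 8 August 1992 (Gregorian).
JDN 2400001 is 17 November 1858 CE (Gregorian), MJD 0; the target day is +48842 days from there, so JDN = 2448843.

2448843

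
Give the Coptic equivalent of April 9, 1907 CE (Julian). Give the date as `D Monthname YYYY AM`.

Julian Day Number of the source date = 2417688.
Converting JDN 2417688 to the Coptic calendar gives 14 Parmouti 1623 AM.

14 Parmouti 1623 AM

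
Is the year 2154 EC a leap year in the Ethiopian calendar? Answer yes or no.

2154 mod 4 = 2; in the Ethiopian calendar a year is leap when year mod 4 = 3, so it is a common year.

no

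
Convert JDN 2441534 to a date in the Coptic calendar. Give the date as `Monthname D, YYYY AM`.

Epip 28, 1688 AM

The Gregorian equivalent of JDN 2441534 is 4 August 1972.
In the Coptic calendar that day is Epip 28, 1688 AM.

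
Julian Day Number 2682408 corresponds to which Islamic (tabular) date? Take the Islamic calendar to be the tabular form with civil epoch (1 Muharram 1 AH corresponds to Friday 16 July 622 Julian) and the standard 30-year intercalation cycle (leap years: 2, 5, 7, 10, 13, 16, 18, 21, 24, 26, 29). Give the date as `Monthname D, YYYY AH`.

Rabi' al-Awwal 17, 2072 AH

JDN 2682408 is 31 January 2632 in the Gregorian calendar.
In the tabular Islamic calendar that day is Rabi' al-Awwal 17, 2072 AH.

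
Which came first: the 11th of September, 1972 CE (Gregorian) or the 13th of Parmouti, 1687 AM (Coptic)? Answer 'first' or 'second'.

second

First date → JDN 2441572; second date → JDN 2441063.
JDN 2441063 < JDN 2441572, so the second date is earlier.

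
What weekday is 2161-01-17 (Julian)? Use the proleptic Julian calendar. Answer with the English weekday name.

Equivalently 31 January 2161 Gregorian, JDN 2510380.
JDN 2510380 mod 7 = 5, and JDN 0 was a Monday, so this is a Saturday.

Saturday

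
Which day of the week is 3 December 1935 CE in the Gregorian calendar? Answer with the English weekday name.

JDN 2428140 mod 7 = 1, and JDN 0 was a Monday, so this is a Tuesday.

Tuesday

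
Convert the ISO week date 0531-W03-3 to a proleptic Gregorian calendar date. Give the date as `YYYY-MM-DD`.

ISO week 1 of 531 is the week containing the first Thursday of 531.
Week 3, day 3 (Wednesday) lands on 0531-01-17.

0531-01-17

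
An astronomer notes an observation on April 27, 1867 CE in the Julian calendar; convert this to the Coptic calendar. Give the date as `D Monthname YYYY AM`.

The source date corresponds to 9 May 1867 in the Gregorian calendar (JDN 2403096).
That day falls on 2 Pashons 1583 AM in the Coptic calendar.

2 Pashons 1583 AM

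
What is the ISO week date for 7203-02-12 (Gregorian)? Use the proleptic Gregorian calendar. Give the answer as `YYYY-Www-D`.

7203-W07-3

The weekday is Wednesday (ISO weekday 3).
That Wednesday belongs to ISO week 7 of ISO year 7203.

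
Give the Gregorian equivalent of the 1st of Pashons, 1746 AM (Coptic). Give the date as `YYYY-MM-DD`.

Julian Day Number of the source date = 2462631.
Converting JDN 2462631 to the Gregorian calendar gives 9 May 2030 CE.

2030-05-09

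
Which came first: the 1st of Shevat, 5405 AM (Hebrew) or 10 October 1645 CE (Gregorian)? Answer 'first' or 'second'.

First date → JDN 2321912; second date → JDN 2322167.
JDN 2321912 < JDN 2322167, so the first date is earlier.

first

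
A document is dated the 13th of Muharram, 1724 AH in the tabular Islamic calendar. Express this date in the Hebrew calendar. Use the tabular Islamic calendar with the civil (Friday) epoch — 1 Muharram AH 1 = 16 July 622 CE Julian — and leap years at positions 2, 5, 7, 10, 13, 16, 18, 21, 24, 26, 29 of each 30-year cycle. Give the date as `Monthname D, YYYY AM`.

The source date corresponds to 10 April 2294 in the Gregorian calendar (JDN 2559026).
That day falls on 13 Nisan 6054 AM in the Hebrew calendar.

Nisan 13, 6054 AM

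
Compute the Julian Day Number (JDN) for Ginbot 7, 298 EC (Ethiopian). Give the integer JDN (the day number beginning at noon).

1832946

Equivalently 3 May 306 (proleptic Gregorian).
JDN 2299161 is 15 October 1582 CE (Gregorian); the target day is −466215 days from there, so JDN = 1832946.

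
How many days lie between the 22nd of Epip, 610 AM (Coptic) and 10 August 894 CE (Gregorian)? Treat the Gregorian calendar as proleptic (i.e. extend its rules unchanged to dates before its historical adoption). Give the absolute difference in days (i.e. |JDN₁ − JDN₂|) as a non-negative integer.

JDN of the first date = 2047788.
JDN of the second date = 2047809.
|2047809 − 2047788| = 21.

21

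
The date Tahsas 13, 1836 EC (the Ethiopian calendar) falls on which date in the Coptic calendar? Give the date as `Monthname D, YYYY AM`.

Koiak 13, 1560 AM

Both dates share Julian Day Number 2394557; in the Coptic calendar that is 13 Koiak 1560 AM.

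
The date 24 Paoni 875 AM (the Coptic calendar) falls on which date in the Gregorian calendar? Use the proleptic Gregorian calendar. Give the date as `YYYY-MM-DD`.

1159-06-25

Julian Day Number of the source date = 2144551.
Converting JDN 2144551 to the Gregorian calendar gives 25 June 1159 CE.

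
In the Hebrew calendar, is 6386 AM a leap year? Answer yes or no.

Hebrew year 6386 is year 2 of its 19-year Metonic cycle; leap years are at positions 3, 6, 8, 11, 14, 17, 19, so it is a common year (12 months).

no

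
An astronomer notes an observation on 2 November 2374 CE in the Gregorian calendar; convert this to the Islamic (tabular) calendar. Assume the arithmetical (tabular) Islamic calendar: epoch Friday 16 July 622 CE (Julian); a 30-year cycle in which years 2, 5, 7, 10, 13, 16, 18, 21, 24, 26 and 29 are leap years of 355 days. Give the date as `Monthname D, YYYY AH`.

Julian Day Number of the source date = 2588451.
Converting JDN 2588451 to the tabular Islamic calendar gives 26 Muharram 1807 AH.

Muharram 26, 1807 AH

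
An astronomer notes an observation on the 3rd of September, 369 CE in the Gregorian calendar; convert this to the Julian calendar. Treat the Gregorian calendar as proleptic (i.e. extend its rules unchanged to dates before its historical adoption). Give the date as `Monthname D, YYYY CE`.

The Julian–Gregorian offset here is 1 day (Julian trailing).
3 September 369 Gregorian − 1 day → 2 September 369 Julian.

September 2, 369 CE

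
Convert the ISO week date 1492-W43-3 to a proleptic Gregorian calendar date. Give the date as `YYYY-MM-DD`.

1492-10-26

ISO week 1 of 1492 is the week containing the first Thursday of 1492.
Week 43, day 3 (Wednesday) lands on 1492-10-26.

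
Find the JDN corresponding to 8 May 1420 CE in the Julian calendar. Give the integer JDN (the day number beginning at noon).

In the proleptic Gregorian calendar the same day is 17 May 1420.
JDN 2400001 is 17 November 1858 CE (Gregorian), MJD 0; the target day is −160160 days from there, so JDN = 2239841.

2239841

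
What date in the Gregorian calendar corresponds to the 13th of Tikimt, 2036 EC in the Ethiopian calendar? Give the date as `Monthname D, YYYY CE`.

October 24, 2043 CE

Both dates share Julian Day Number 2467547; in the Gregorian calendar that is 24 October 2043 CE.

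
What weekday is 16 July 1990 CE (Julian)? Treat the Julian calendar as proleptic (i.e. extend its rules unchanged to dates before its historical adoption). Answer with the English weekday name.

Sunday

This is JDN 2448102 (29 July 1990 Gregorian).
JDN 2448102 mod 7 = 6, and JDN 0 was a Monday, so this is a Sunday.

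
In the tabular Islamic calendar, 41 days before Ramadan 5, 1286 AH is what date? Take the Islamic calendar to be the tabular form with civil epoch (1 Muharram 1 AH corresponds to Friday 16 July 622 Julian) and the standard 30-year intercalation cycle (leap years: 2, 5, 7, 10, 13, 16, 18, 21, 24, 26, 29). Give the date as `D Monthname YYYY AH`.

JDN of Ramadan 5, 1286 AH = 2404041.
2404041 − 41 = 2404000.
JDN 2404000 in the tabular Islamic calendar is 23 Rajab 1286 AH.

23 Rajab 1286 AH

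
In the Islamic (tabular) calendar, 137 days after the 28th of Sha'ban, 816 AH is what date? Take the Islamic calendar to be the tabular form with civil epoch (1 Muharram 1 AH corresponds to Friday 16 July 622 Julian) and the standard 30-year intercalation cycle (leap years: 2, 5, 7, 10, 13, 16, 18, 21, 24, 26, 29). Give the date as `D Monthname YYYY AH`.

18 Muharram 817 AH

Counting 137 days forward from JDN 2237483 reaches JDN 2237620, which is 18 Muharram 817 AH.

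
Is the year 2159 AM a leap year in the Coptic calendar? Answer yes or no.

yes

2159 mod 4 = 3; in the Coptic calendar a year is leap when year mod 4 = 3, so it is a leap year.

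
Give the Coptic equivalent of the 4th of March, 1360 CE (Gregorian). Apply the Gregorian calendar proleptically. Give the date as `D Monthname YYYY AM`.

30 Meshir 1076 AM

Julian Day Number of the source date = 2217853.
Converting JDN 2217853 to the Coptic calendar gives 30 Meshir 1076 AM.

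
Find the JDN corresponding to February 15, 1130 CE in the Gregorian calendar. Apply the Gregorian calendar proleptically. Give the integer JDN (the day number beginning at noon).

JDN 2299161 is 15 October 1582 CE (Gregorian); the target day is −165332 days from there, so JDN = 2133829.

2133829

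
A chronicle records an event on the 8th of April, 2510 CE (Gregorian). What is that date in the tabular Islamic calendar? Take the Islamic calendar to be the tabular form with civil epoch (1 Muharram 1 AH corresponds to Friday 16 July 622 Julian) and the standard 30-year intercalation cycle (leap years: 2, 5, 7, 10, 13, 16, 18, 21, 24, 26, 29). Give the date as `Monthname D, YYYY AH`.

Both dates share Julian Day Number 2637916; in the tabular Islamic calendar that is 27 Sha'ban 1946 AH.

Sha'ban 27, 1946 AH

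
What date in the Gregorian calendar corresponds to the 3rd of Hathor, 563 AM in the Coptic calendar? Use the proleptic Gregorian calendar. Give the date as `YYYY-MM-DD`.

0846-11-03

Both dates share Julian Day Number 2030362; in the Gregorian calendar that is 3 November 846 CE.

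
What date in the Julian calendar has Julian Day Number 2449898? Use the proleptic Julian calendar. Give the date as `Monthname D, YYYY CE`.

June 16, 1995 CE

JDN 2449898 is 29 June 1995 in the Gregorian calendar.
In the Julian calendar that day is June 16, 1995 CE.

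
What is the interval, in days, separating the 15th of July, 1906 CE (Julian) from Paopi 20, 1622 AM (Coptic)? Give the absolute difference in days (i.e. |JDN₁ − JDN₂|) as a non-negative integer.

271

First date → JDN 2417420; second date → JDN 2417149.
The interval is |2417420 − 2417149| = 271 days.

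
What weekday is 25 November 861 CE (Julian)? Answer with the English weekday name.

Tuesday

Equivalently 29 November 861 Gregorian, JDN 2035867.
Since JDN mod 7 = 1 (0 = Monday), the day is Tuesday.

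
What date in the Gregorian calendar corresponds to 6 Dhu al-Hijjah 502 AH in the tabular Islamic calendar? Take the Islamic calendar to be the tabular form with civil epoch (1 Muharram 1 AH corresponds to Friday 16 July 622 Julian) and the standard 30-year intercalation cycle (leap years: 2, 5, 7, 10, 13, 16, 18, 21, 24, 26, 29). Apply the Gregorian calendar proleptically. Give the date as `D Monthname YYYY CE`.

14 July 1109 CE

Both dates share Julian Day Number 2126308; in the Gregorian calendar that is 14 July 1109 CE.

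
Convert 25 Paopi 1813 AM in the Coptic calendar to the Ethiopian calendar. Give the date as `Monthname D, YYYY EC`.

Tikimt 25, 2089 EC

Both dates share Julian Day Number 2486917; in the Ethiopian calendar that is 25 Tikimt 2089 EC.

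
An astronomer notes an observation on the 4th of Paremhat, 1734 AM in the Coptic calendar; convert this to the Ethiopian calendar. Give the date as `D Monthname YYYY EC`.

4 Megabit 2010 EC

Julian Day Number of the source date = 2458191.
Converting JDN 2458191 to the Ethiopian calendar gives 4 Megabit 2010 EC.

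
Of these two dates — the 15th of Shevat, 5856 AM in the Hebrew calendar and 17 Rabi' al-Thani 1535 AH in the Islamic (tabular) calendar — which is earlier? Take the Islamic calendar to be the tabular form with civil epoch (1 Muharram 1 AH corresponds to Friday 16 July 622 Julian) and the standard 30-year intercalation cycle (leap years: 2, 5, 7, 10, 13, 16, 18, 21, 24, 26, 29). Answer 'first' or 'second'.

First date → JDN 2486647; second date → JDN 2492143.
JDN 2486647 < JDN 2492143, so the first date is earlier.

first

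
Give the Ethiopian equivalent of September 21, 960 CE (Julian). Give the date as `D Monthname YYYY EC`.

24 Meskerem 953 EC

The source date corresponds to 26 September 960 in the proleptic Gregorian calendar (JDN 2071962).
That day falls on 24 Meskerem 953 EC in the Ethiopian calendar.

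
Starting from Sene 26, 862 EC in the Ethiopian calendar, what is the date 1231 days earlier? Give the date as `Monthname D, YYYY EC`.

Counting 1231 days back from JDN 2038996 reaches JDN 2037765, which is Yekatit 11, 859 EC.

Yekatit 11, 859 EC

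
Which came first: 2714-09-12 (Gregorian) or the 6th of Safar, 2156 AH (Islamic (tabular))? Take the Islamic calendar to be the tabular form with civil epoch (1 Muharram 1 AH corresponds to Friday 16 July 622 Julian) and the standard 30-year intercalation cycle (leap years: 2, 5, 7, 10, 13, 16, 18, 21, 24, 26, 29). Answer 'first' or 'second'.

second

The two dates have Julian Day Numbers 2712582 and 2712135 respectively.
Since 2712135 < 2712582, the second date comes first.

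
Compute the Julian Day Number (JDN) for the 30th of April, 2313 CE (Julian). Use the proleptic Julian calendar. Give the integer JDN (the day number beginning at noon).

Equivalently 16 May 2313 (Gregorian).
JDN 2400001 is 17 November 1858 CE (Gregorian), MJD 0; the target day is +166000 days from there, so JDN = 2566001.

2566001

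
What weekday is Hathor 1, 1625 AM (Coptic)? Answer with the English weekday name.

Tuesday

Equivalently 10 November 1908 Gregorian, JDN 2418256.
JDN 2418256 mod 7 = 1, and JDN 0 was a Monday, so this is a Tuesday.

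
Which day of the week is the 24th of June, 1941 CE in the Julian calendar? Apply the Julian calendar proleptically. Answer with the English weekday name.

Equivalently 7 July 1941 Gregorian, JDN 2430183.
Since JDN mod 7 = 0 (0 = Monday), the day is Monday.

Monday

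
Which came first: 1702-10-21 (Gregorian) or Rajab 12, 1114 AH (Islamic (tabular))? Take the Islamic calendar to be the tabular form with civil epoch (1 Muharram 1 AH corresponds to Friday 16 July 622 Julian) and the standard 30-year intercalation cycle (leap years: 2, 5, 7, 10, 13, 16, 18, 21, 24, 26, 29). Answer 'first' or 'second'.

Converting both to JDN: 2342996 vs 2343038; the smaller is the first.

first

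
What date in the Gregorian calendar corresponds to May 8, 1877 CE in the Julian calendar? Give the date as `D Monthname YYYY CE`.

At this point the Julian calendar is 12 days behind the Gregorian.
8 May 1877 Julian + 12 days → 20 May 1877 Gregorian.

20 May 1877 CE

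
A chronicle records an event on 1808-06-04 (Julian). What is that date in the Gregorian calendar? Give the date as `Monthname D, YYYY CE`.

June 16, 1808 CE

For dates in this range the Gregorian date is 12 days ahead of the Julian.
4 June 1808 Julian + 12 days → 16 June 1808 Gregorian.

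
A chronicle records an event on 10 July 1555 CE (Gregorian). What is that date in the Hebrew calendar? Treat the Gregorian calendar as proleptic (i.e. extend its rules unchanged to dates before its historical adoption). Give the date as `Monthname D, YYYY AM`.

Both dates share Julian Day Number 2289202; in the Hebrew calendar that is 11 Tammuz 5315 AM.

Tammuz 11, 5315 AM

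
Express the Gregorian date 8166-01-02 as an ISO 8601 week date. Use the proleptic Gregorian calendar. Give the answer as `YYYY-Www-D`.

8166-W01-4

The weekday is Thursday (ISO weekday 4).
That Thursday belongs to ISO week 1 of ISO year 8166.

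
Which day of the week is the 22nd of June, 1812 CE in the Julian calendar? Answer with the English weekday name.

Saturday

This is JDN 2383064 (4 July 1812 Gregorian).
Since JDN mod 7 = 5 (0 = Monday), the day is Saturday.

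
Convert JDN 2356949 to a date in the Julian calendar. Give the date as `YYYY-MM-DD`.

1740-12-22

The Gregorian equivalent of JDN 2356949 is 2 January 1741.
In the Julian calendar that day is 1740-12-22.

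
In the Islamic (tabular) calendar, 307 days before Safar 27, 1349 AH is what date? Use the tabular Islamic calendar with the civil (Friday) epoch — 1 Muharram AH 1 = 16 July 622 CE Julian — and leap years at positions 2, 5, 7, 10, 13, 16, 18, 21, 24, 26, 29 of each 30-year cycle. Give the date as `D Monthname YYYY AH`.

The starting date is JDN 2426182; 2426182 − 307 = 2425875.
JDN 2425875 corresponds to 15 Rabi' al-Thani 1348 AH.

15 Rabi' al-Thani 1348 AH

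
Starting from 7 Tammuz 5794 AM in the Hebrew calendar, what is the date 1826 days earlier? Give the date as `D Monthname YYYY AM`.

JDN of 7 Tammuz 5794 AM = 2464138.
2464138 − 1826 = 2462312.
JDN 2462312 in the Hebrew calendar is 11 Tammuz 5789 AM.

11 Tammuz 5789 AM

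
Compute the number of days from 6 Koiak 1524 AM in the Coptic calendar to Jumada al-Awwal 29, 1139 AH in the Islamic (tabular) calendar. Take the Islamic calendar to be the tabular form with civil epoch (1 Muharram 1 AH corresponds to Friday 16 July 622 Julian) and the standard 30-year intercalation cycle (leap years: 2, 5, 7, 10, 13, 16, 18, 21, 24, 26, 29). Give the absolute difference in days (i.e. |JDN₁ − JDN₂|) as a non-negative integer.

29546

JDN of the first date = 2381401.
JDN of the second date = 2351855.
|2351855 − 2381401| = 29546.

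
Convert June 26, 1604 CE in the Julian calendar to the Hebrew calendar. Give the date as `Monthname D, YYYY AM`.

The source date corresponds to 6 July 1604 in the Gregorian calendar (JDN 2307096).
That day falls on 8 Tammuz 5364 AM in the Hebrew calendar.

Tammuz 8, 5364 AM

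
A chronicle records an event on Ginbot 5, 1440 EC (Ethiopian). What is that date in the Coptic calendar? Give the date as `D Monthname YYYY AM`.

Julian Day Number of the source date = 2250060.
Converting JDN 2250060 to the Coptic calendar gives 5 Pashons 1164 AM.

5 Pashons 1164 AM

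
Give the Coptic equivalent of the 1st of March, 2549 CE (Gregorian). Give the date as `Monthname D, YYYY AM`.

Julian Day Number of the source date = 2652123.
Converting JDN 2652123 to the Coptic calendar gives 18 Meshir 2265 AM.

Meshir 18, 2265 AM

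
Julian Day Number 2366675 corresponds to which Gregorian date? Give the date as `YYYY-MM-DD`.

JDN 2451545 is 1 Jan 2000; 2366675 is −84870 days from there.

1767-08-20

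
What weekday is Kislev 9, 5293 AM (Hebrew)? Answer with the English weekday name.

Thursday

This is JDN 2280932 (17 November 1532 Gregorian).
2280932 ≡ 3 (mod 7); counting from Monday = 0 gives Thursday.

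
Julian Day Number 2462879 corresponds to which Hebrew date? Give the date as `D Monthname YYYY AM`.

17 Tevet 5791 AM

The Gregorian equivalent of JDN 2462879 is 12 January 2031.
In the Hebrew calendar that day is 17 Tevet 5791 AM.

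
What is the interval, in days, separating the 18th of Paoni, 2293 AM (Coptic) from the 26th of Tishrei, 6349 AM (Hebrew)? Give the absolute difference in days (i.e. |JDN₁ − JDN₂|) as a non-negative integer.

JDN of the first date = 2662470.
JDN of the second date = 2666589.
|2666589 − 2662470| = 4119.

4119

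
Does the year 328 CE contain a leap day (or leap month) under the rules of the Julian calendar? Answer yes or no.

328 mod 4 = 0, so it is a leap year in the Julian calendar.

yes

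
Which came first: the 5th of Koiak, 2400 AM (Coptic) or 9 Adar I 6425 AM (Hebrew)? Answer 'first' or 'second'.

second

The two dates have Julian Day Numbers 2701359 and 2694478 respectively.
Since 2694478 < 2701359, the second date comes first.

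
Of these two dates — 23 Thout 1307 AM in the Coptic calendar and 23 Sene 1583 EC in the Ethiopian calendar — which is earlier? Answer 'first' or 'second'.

first

Converting both to JDN: 2302068 vs 2302338; the smaller is the first.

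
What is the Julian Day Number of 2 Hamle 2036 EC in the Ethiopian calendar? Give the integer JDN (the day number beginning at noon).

In the Gregorian calendar the same day is 9 July 2044.
JDN 2299161 is 15 October 1582 CE (Gregorian); the target day is +168645 days from there, so JDN = 2467806.

2467806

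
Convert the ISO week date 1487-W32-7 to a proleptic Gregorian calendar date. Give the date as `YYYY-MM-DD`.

ISO week 1 of 1487 is the week containing the first Thursday of 1487.
Week 32, day 7 (Sunday) lands on 1487-08-14.

1487-08-14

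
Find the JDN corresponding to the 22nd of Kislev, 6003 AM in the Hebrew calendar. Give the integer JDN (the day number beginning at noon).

Equivalently 16 December 2242 (Gregorian).
JDN 2299161 is 15 October 1582 CE (Gregorian); the target day is +241122 days from there, so JDN = 2540283.

2540283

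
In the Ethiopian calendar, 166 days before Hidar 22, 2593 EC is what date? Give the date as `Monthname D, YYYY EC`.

Counting 166 days back from JDN 2671030 reaches JDN 2670864, which is Sene 11, 2592 EC.

Sene 11, 2592 EC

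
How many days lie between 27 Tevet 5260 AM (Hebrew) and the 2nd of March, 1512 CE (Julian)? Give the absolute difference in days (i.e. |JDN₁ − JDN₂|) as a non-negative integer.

JDN of the first date = 2268931.
JDN of the second date = 2273377.
|2273377 − 2268931| = 4446.

4446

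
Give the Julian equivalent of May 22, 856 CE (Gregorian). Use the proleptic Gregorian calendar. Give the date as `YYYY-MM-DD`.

0856-05-18

The Julian–Gregorian offset here is 4 days (Julian trailing).
22 May 856 Gregorian − 4 days → 18 May 856 Julian.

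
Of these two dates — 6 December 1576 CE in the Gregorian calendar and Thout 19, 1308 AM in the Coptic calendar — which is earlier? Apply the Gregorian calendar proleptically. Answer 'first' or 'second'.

first

The two dates have Julian Day Numbers 2297022 and 2302430 respectively.
Since 2297022 < 2302430, the first date comes first.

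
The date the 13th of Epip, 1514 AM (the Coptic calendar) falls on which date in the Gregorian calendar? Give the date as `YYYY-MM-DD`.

1798-07-18

Julian Day Number of the source date = 2377965.
Converting JDN 2377965 to the Gregorian calendar gives 18 July 1798 CE.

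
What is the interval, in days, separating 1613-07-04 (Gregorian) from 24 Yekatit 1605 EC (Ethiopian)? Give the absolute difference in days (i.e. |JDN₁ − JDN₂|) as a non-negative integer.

126

First date → JDN 2310381; second date → JDN 2310255.
The interval is |2310381 − 2310255| = 126 days.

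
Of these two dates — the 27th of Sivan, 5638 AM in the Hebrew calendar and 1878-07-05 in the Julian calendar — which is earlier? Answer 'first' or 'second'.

Converting both to JDN: 2407164 vs 2407183; the smaller is the first.

first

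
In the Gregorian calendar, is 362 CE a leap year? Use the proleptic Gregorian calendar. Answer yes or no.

no

362 is not divisible by 4, so it is a common year.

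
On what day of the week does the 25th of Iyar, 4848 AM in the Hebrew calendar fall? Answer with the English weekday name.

In the proleptic Gregorian calendar this is 25 May 1088 (JDN 2118589).
Since JDN mod 7 = 4 (0 = Monday), the day is Friday.

Friday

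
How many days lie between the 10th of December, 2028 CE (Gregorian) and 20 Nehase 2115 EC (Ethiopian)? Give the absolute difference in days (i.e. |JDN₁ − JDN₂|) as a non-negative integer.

JDN of the first date = 2462116.
JDN of the second date = 2496708.
|2496708 − 2462116| = 34592.

34592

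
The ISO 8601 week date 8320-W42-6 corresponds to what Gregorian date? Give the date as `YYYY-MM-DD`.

8320-10-16

ISO week 1 of 8320 is the week containing the first Thursday of 8320.
Week 42, day 6 (Saturday) lands on 8320-10-16.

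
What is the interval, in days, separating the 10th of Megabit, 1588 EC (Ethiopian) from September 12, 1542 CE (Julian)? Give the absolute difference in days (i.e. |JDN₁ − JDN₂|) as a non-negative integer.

19534

First date → JDN 2304062; second date → JDN 2284528.
The interval is |2304062 − 2284528| = 19534 days.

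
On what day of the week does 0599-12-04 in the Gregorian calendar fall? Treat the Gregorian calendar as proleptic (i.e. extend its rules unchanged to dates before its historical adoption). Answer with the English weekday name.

Since JDN mod 7 = 2 (0 = Monday), the day is Wednesday.

Wednesday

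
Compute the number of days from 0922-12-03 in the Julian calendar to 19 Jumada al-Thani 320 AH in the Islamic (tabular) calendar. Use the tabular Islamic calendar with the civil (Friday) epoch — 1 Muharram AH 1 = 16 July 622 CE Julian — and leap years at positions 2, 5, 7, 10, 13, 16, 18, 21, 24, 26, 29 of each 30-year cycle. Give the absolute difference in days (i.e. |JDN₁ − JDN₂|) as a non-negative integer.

JDN of the first date = 2058155.
JDN of the second date = 2061649.
|2061649 − 2058155| = 3494.

3494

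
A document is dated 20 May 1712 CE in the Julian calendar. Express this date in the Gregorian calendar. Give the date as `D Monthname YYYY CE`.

At this point the Julian calendar is 11 days behind the Gregorian.
20 May 1712 Julian + 11 days → 31 May 1712 Gregorian.

31 May 1712 CE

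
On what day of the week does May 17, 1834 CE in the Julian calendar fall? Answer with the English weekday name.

Thursday

Equivalently 29 May 1834 Gregorian, JDN 2391063.
JDN 2391063 mod 7 = 3, and JDN 0 was a Monday, so this is a Thursday.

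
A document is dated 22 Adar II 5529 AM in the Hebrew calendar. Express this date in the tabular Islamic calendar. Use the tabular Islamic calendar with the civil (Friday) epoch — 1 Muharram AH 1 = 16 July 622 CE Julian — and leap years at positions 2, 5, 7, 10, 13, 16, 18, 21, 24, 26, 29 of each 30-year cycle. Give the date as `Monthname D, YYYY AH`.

Dhu al-Qa'dah 23, 1182 AH

Julian Day Number of the source date = 2367264.
Converting JDN 2367264 to the tabular Islamic calendar gives 23 Dhu al-Qa'dah 1182 AH.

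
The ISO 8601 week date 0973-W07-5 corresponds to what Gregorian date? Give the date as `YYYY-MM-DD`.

0973-02-19

ISO week 1 of 973 is the week containing the first Thursday of 973.
Week 7, day 5 (Friday) lands on 0973-02-19.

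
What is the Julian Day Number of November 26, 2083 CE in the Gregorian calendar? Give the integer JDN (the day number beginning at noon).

2482190

JDN 2400001 is 17 November 1858 CE (Gregorian), MJD 0; the target day is +82189 days from there, so JDN = 2482190.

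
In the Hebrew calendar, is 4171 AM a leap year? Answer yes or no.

no

Hebrew year 4171 is year 10 of its 19-year Metonic cycle; leap years are at positions 3, 6, 8, 11, 14, 17, 19, so it is a common year (12 months).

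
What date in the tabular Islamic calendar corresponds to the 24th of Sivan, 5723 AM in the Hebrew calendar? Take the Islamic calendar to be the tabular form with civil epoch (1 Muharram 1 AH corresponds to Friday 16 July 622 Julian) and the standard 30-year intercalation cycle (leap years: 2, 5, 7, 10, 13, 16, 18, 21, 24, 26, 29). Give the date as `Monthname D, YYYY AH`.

Muharram 23, 1383 AH

The source date corresponds to 16 June 1963 in the Gregorian calendar (JDN 2438197).
That day falls on 23 Muharram 1383 AH in the tabular Islamic calendar.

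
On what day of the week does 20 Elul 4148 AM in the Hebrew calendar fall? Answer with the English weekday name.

Friday

In the proleptic Gregorian calendar this is 9 September 388 (JDN 1863026).
Since JDN mod 7 = 4 (0 = Monday), the day is Friday.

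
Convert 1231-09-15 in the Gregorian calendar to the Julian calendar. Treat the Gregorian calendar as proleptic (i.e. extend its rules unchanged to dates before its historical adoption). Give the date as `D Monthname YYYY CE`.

At this point the Julian calendar is 7 days behind the Gregorian.
15 September 1231 Gregorian − 7 days → 8 September 1231 Julian.

8 September 1231 CE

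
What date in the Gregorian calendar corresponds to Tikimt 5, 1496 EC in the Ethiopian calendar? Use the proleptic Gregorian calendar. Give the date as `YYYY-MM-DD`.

Both dates share Julian Day Number 2270304; in the Gregorian calendar that is 13 October 1503 CE.

1503-10-13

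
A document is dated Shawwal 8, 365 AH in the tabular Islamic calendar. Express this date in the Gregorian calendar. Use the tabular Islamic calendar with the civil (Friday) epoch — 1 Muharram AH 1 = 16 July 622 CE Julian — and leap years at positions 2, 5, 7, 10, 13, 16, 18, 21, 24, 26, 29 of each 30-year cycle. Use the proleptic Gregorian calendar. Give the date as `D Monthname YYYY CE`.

Julian Day Number of the source date = 2077702.
Converting JDN 2077702 to the Gregorian calendar gives 14 June 976 CE.

14 June 976 CE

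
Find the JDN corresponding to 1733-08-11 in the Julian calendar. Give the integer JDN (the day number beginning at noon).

2354259

Equivalently 22 August 1733 (Gregorian).
JDN 2451545 is 1 January 2000 CE (Gregorian); the target day is −97286 days from there, so JDN = 2354259.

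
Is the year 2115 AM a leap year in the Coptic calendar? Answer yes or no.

2115 mod 4 = 3; in the Coptic calendar a year is leap when year mod 4 = 3, so it is a leap year.

yes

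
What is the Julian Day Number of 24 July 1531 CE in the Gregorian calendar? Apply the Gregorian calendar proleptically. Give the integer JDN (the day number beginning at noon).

JDN 2299161 is 15 October 1582 CE (Gregorian); the target day is −18711 days from there, so JDN = 2280450.

2280450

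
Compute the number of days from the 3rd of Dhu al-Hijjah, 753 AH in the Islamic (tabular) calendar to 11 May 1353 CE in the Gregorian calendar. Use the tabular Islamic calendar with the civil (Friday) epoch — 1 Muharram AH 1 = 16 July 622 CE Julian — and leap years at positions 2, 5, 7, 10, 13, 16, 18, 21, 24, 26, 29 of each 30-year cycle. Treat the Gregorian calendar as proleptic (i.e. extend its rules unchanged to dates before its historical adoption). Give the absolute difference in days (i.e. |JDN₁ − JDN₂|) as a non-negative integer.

JDN of the first date = 2215251.
JDN of the second date = 2215364.
|2215364 − 2215251| = 113.

113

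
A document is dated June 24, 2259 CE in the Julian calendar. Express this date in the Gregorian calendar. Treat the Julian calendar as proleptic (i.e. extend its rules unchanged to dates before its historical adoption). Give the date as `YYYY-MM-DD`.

At this point the Julian calendar is 15 days behind the Gregorian.
24 June 2259 Julian + 15 days → 9 July 2259 Gregorian.

2259-07-09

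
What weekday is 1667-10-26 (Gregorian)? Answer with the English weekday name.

Wednesday

Since JDN mod 7 = 2 (0 = Monday), the day is Wednesday.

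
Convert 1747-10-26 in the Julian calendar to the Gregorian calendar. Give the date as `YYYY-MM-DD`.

1747-11-06

The Julian–Gregorian offset here is 11 days (Julian trailing).
26 October 1747 Julian + 11 days → 6 November 1747 Gregorian.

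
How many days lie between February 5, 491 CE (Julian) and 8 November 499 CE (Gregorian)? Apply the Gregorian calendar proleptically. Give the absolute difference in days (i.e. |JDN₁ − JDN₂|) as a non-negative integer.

3197

JDN of the first date = 1900431.
JDN of the second date = 1903628.
|1903628 − 1900431| = 3197.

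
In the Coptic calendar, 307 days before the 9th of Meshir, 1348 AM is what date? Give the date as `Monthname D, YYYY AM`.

Parmouti 8, 1347 AM

Counting 307 days back from JDN 2317180 reaches JDN 2316873, which is Parmouti 8, 1347 AM.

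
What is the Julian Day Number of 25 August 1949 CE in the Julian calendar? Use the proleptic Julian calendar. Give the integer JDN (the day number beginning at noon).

Equivalently 7 September 1949 (Gregorian).
JDN 2451545 is 1 January 2000 CE (Gregorian); the target day is −18378 days from there, so JDN = 2433167.

2433167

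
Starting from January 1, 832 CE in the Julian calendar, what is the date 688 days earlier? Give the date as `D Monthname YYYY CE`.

12 February 830 CE

Counting 688 days back from JDN 2024946 reaches JDN 2024258, which is 12 February 830 CE.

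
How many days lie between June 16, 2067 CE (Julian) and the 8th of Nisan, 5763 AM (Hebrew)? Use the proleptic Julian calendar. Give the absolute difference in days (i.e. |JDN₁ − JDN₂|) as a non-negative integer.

JDN of the first date = 2476196.
JDN of the second date = 2452740.
|2452740 − 2476196| = 23456.

23456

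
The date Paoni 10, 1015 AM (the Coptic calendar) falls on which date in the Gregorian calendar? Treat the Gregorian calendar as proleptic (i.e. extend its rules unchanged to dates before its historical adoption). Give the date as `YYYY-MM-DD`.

1299-06-11

Julian Day Number of the source date = 2195672.
Converting JDN 2195672 to the Gregorian calendar gives 11 June 1299 CE.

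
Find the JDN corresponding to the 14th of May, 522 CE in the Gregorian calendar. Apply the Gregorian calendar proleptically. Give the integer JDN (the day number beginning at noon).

1911850

JDN 2299161 is 15 October 1582 CE (Gregorian); the target day is −387311 days from there, so JDN = 1911850.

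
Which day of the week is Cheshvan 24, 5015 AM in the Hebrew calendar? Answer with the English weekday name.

Friday

In the proleptic Gregorian calendar this is 13 November 1254 (JDN 2179391).
2179391 ≡ 4 (mod 7); counting from Monday = 0 gives Friday.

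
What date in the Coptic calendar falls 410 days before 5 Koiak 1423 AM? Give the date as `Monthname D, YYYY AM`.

Paopi 20, 1422 AM

The starting date is JDN 2344509; 2344509 − 410 = 2344099.
JDN 2344099 corresponds to Paopi 20, 1422 AM.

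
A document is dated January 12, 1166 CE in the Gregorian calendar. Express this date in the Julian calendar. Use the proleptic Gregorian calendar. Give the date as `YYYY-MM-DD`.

1166-01-05

At this point the Julian calendar is 7 days behind the Gregorian.
12 January 1166 Gregorian − 7 days → 5 January 1166 Julian.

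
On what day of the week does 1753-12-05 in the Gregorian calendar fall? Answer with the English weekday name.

Wednesday

Since JDN mod 7 = 2 (0 = Monday), the day is Wednesday.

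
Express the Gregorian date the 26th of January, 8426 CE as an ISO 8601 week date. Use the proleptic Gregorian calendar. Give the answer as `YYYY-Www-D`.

8426-W05-1

The weekday is Monday (ISO weekday 1).
That Monday belongs to ISO week 5 of ISO year 8426.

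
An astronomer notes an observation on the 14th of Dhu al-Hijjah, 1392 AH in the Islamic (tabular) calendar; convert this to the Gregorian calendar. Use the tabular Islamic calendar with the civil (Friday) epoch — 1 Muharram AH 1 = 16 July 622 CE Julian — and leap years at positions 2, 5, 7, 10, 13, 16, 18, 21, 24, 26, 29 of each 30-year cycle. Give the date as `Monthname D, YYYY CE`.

Both dates share Julian Day Number 2441702; in the Gregorian calendar that is 19 January 1973 CE.

January 19, 1973 CE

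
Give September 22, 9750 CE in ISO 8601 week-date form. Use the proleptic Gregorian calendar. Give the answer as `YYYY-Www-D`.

The weekday is Tuesday (ISO weekday 2).
That Tuesday belongs to ISO week 39 of ISO year 9750.

9750-W39-2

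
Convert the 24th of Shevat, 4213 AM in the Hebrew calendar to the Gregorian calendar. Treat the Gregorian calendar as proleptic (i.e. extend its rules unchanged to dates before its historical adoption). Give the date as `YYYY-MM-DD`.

Both dates share Julian Day Number 1886535; in the Gregorian calendar that is 20 January 453 CE.

0453-01-20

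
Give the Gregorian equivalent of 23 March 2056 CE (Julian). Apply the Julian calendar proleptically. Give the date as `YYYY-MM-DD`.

For dates in this range the Gregorian date is 13 days ahead of the Julian.
23 March 2056 Julian + 13 days → 5 April 2056 Gregorian.

2056-04-05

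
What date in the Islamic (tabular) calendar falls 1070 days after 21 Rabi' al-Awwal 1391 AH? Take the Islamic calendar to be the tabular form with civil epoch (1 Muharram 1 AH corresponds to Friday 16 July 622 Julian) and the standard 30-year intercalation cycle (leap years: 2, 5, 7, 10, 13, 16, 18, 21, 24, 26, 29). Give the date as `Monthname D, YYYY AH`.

The starting date is JDN 2441089; 2441089 + 1070 = 2442159.
JDN 2442159 corresponds to Rabi' al-Awwal 28, 1394 AH.

Rabi' al-Awwal 28, 1394 AH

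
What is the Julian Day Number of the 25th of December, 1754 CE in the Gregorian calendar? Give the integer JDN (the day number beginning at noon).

2362054

JDN 2299161 is 15 October 1582 CE (Gregorian); the target day is +62893 days from there, so JDN = 2362054.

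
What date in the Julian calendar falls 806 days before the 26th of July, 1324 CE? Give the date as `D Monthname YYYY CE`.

The starting date is JDN 2204856; 2204856 − 806 = 2204050.
JDN 2204050 corresponds to 12 May 1322 CE.

12 May 1322 CE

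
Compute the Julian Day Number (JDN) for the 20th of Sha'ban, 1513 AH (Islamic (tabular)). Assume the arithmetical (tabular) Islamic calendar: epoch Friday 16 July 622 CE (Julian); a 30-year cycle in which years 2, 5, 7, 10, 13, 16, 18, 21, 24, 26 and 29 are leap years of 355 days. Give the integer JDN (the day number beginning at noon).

2484468

In the Gregorian calendar the same day is 20 February 2090.
JDN 2451545 is 1 January 2000 CE (Gregorian); the target day is +32923 days from there, so JDN = 2484468.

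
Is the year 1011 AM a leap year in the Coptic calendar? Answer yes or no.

1011 mod 4 = 3; in the Coptic calendar a year is leap when year mod 4 = 3, so it is a leap year.

yes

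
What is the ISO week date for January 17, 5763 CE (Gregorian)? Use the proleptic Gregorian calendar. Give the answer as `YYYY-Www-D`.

5763-W03-1

The weekday is Monday (ISO weekday 1).
That Monday belongs to ISO week 3 of ISO year 5763.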